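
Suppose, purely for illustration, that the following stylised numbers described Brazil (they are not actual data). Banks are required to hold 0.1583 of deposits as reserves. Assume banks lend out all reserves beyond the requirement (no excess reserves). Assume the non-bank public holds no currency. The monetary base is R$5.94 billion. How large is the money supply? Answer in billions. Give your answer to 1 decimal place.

With no currency drain or excess reserves, the money multiplier is m = 1/rr = 1/0.1583 ≈ 6.3171.
Money supply M = m × MB = 6.3171 × 5.94 ≈ 37.5236 billion.

R$37.5 billion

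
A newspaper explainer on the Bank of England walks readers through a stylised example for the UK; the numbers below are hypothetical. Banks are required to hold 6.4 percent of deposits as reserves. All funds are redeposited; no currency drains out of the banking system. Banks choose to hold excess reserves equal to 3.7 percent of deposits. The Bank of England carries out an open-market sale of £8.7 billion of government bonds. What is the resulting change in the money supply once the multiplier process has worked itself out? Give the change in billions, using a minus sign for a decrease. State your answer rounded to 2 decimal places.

-86.14 billion

The money multiplier is m = 1 / (rr + e) = 1 / (0.064 + 0.037) ≈ 9.9010.
The sale removes 8.7 billion of base, so ΔM = m × ΔMB = 9.9010 × (−8.7) = -86.1387 billion.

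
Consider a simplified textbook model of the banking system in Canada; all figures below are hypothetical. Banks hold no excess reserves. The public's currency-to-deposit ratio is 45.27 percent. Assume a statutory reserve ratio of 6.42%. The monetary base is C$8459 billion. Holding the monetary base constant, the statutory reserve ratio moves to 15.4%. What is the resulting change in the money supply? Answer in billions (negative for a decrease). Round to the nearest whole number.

-3519 billion

Initially m₁ = (1 + 0.4527) / (0.0642 + 0.4527) ≈ 2.81041, so M₁ = 2.81041 × 8459 ≈ 23773.2582 billion.
After the change m₂ = (1 + 0.4527) / (0.154 + 0.4527) ≈ 2.39443, so M₂ = 2.39443 × 8459 ≈ 20254.4834 billion.
ΔM = M₂ − M₁ = 20254.4834 − 23773.2582 = -3518.7748 billion.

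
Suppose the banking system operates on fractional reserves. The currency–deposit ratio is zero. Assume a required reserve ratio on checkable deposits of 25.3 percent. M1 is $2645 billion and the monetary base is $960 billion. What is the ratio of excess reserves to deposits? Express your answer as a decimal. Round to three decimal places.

Using m = M/MB = 2645/960 ≈ 2.755208. Since m = (1 + c)/(c + rr + e), the denominator satisfies c + rr + e = (1 + c)/m = (1 + 0) / 2.755208 ≈ 0.362949.
With c = 0 and rr = 0.253, the ratio of excess reserves to deposits is 0.362949 − 0 − 0.253 = 0.109949.

0.110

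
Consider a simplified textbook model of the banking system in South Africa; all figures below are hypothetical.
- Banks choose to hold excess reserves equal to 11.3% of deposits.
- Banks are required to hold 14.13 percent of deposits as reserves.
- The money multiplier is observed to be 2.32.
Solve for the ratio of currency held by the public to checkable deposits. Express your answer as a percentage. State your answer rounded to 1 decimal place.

Using m = 2.32. From m = (1 + c)/(c + rr + e), rearranging gives 1 + c = m·(c + rr + e), so c·(1 − m) = m·(rr + e) − 1.
Hence c = [m·(rr + e) − 1]/(1 − m) = [2.32 × (0.1413 + 0.113) − 1] / (1 − 2.32) ≈ 0.310624.

31.1%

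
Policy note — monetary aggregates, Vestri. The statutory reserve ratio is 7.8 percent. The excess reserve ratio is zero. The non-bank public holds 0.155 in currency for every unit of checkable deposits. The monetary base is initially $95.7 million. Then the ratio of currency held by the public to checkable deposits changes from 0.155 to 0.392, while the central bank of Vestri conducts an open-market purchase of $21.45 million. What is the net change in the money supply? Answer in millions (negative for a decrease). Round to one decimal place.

Before: m₁ = (1 + 0.155) / (0.078 + 0.155) ≈ 4.95708, MB₁ = 95.7, so M₁ = 4.95708 × 95.7 ≈ 474.3926 million.
After: m₂ = (1 + 0.392) / (0.078 + 0.392) ≈ 2.96170, MB₂ = 95.7 + 21.45 = 117.15, so M₂ = 2.96170 × 117.15 ≈ 346.9632 million.
ΔM = M₂ − M₁ = 346.9632 − 474.3926 = -127.4294 million.

-127.4 million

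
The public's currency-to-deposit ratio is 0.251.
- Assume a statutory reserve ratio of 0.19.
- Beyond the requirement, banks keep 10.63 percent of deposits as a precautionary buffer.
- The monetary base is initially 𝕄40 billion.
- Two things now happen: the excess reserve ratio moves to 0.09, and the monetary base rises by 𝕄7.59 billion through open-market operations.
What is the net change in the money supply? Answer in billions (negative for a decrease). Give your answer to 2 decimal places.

Before: m₁ = (1 + 0.251) / (0.19 + 0.1063 + 0.251) ≈ 2.28577, MB₁ = 40, so M₁ = 2.28577 × 40 = 91.4308 billion.
After: m₂ = (1 + 0.251) / (0.19 + 0.09 + 0.251) ≈ 2.35593, MB₂ = 40 + 7.59 = 47.59, so M₂ = 2.35593 × 47.59 ≈ 112.1187 billion.
ΔM = M₂ − M₁ = 112.1187 − 91.4308 = 20.6879 billion.

𝕄20.69 billion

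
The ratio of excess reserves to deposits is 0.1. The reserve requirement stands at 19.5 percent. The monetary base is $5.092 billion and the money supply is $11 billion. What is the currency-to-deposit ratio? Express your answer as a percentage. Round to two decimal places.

Using m = M/MB = 11/5.092 ≈ 2.160251. From m = (1 + c)/(c + rr + e), rearranging gives 1 + c = m·(c + rr + e), so c·(1 − m) = m·(rr + e) − 1.
Hence c = [m·(rr + e) − 1]/(1 − m) = [2.160251 × (0.195 + 0.1) − 1] / (1 − 2.160251) ≈ 0.312627.

31.26%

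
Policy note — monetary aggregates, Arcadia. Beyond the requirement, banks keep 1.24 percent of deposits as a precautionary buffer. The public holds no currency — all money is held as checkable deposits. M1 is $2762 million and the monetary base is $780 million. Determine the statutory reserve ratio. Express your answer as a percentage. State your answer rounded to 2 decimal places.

27.00%

Using m = M/MB = 2762/780 ≈ 3.541026. Since m = (1 + c)/(c + rr + e), the denominator satisfies c + rr + e = (1 + c)/m = (1 + 0) / 3.541026 ≈ 0.282404.
With c = 0 and e = 0.0124, the statutory reserve ratio is 0.282404 − 0 − 0.0124 = 0.270004.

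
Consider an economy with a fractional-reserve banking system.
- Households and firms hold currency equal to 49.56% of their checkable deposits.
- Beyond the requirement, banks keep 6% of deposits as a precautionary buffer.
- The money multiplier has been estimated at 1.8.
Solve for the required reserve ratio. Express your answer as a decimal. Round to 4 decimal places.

0.2753

Using m = 1.8. Since m = (1 + c)/(c + rr + e), the denominator satisfies c + rr + e = (1 + c)/m = (1 + 0.4956) / 1.8 ≈ 0.830889.
With c = 0.4956 and e = 0.06, the required reserve ratio is 0.830889 − 0.4956 − 0.06 = 0.275289.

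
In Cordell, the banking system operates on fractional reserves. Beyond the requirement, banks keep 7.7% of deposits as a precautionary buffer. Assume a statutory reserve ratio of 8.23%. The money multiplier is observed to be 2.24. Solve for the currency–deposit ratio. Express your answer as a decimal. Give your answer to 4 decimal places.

0.5187

Using m = 2.24. From m = (1 + c)/(c + rr + e), rearranging gives 1 + c = m·(c + rr + e), so c·(1 − m) = m·(rr + e) − 1.
Hence c = [m·(rr + e) − 1]/(1 − m) = [2.24 × (0.0823 + 0.077) − 1] / (1 − 2.24) ≈ 0.518684.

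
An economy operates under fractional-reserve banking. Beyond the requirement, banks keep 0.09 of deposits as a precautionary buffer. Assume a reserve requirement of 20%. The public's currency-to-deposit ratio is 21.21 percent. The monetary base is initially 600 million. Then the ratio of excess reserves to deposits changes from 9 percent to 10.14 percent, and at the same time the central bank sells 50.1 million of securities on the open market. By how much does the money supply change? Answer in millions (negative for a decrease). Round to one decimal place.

-150.4 million

Before: m₁ = (1 + 0.2121) / (0.2 + 0.09 + 0.2121) ≈ 2.41406, MB₁ = 600, so M₁ = 2.41406 × 600 = 1448.436 million.
After: m₂ = (1 + 0.2121) / (0.2 + 0.1014 + 0.2121) ≈ 2.36047, MB₂ = 600 − 50.1 = 549.9, so M₂ = 2.36047 × 549.9 ≈ 1298.0225 million.
ΔM = M₂ − M₁ = 1298.0225 − 1448.436 = -150.4135 million.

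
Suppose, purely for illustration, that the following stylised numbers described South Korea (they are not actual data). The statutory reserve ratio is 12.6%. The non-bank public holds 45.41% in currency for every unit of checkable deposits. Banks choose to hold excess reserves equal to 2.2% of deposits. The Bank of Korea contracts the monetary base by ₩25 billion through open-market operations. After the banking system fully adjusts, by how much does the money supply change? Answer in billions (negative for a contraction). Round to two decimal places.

The money multiplier is m = (1 + c) / (rr + e + c) = (1 + 0.4541) / (0.126 + 0.022 + 0.4541) ≈ 2.41505.
The sale removes 25 billion of base, so ΔM = m × ΔMB = 2.41505 × (−25) ≈ -60.3762 billion.

-60.38 billion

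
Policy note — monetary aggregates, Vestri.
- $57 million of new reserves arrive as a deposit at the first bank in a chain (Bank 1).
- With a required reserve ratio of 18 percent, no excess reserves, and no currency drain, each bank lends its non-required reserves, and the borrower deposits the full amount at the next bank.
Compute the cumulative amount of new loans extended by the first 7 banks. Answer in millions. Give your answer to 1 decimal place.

$194.9 million

Bank i lends (1 − rr)^i of the original deposit: Bank 1 lends 57·0.8200 = 46.7400, Bank 2 lends 57·0.8200² = 38.3268, and so on.
Summing a geometric series: total = 57·[0.8200·(1 − 0.8200^7) / (1 − 0.8200)] ≈ 194.9355 million.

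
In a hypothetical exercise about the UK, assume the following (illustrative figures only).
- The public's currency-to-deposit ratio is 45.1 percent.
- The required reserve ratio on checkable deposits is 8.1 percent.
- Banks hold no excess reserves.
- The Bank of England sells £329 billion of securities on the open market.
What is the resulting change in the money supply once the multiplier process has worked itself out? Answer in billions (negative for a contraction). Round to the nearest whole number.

-897 billion

The money multiplier is m = (1 + c) / (rr + c) = (1 + 0.451) / (0.081 + 0.451) ≈ 2.7274.
The sale removes 329 billion of base, so ΔM = m × ΔMB = 2.7274 × (−329) = -897.3146 billion.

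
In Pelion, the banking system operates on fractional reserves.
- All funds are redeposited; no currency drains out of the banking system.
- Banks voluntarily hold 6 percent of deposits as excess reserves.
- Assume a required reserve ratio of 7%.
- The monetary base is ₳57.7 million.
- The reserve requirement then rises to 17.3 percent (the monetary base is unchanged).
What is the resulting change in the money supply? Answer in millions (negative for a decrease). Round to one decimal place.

Initially m₁ = 1 / (0.07 + 0.06) ≈ 7.6923, so M₁ = 7.6923 × 57.7 ≈ 443.8457 million.
After the change m₂ = 1 / (0.173 + 0.06) ≈ 4.2918, so M₂ = 4.2918 × 57.7 ≈ 247.6369 million.
ΔM = M₂ − M₁ = 247.6369 − 443.8457 = -196.2088 million.

-196.2 million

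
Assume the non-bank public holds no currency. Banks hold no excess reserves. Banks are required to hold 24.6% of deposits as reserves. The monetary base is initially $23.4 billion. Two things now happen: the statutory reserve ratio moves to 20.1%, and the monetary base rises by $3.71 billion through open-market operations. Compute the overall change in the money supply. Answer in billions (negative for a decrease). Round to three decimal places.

$39.754 billion

Before: m₁ = 1 / (0.246) ≈ 4.065041, MB₁ = 23.4, so M₁ = 4.065041 × 23.4 ≈ 95.122 billion.
After: m₂ = 1 / (0.201) ≈ 4.975124, MB₂ = 23.4 + 3.71 = 27.11, so M₂ = 4.975124 × 27.11 ≈ 134.8756 billion.
ΔM = M₂ − M₁ = 134.8756 − 95.122 = 39.7536 billion.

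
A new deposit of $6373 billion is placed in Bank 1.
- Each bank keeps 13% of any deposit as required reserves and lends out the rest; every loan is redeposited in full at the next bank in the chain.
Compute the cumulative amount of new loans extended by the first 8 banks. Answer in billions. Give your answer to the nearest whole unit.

$28652 billion

Bank i lends (1 − rr)^i of the original deposit: Bank 1 lends 6373·0.8700 = 5544.5100, Bank 2 lends 6373·0.8700² = 4823.7237, and so on.
Summing a geometric series: total = 6373·[0.8700·(1 − 0.8700^8) / (1 − 0.8700)] ≈ 28651.8239 billion.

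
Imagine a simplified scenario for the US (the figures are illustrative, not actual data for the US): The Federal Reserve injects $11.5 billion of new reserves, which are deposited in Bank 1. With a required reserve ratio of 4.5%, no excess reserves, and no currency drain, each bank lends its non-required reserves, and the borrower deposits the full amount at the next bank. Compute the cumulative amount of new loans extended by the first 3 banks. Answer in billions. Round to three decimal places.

Bank i lends (1 − rr)^i of the original deposit: Bank 1 lends 11.5·0.9550 = 10.9825, Bank 2 lends 11.5·0.9550² ≈ 10.4883, and so on.
Summing a geometric series: total = 11.5·[0.9550·(1 − 0.9550^3) / (1 − 0.9550)] ≈ 31.4871 billion.

$31.487 billion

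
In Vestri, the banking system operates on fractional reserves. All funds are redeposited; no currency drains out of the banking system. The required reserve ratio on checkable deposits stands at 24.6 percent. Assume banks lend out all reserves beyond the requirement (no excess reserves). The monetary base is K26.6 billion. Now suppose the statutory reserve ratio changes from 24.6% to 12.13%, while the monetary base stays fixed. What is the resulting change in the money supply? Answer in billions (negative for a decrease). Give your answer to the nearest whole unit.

K111 billion

Initially m₁ = 1 / (0.246) ≈ 4.0650, so M₁ = 4.0650 × 26.6 = 108.129 billion.
After the change m₂ = 1 / (0.1213) ≈ 8.2440, so M₂ = 8.2440 × 26.6 = 219.2904 billion.
ΔM = M₂ − M₁ = 219.2904 − 108.129 = 111.1614 billion.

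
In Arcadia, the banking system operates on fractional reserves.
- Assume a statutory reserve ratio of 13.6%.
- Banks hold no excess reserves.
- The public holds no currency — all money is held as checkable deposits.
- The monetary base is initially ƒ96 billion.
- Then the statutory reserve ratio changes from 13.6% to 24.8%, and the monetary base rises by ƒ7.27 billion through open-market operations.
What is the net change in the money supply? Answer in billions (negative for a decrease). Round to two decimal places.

-289.47 billion

Before: m₁ = 1 / (0.136) ≈ 7.352941, MB₁ = 96, so M₁ = 7.352941 × 96 ≈ 705.8823 billion.
After: m₂ = 1 / (0.248) ≈ 4.032258, MB₂ = 96 + 7.27 = 103.27, so M₂ = 4.032258 × 103.27 ≈ 416.4113 billion.
ΔM = M₂ − M₁ = 416.4113 − 705.8823 = -289.471 billion.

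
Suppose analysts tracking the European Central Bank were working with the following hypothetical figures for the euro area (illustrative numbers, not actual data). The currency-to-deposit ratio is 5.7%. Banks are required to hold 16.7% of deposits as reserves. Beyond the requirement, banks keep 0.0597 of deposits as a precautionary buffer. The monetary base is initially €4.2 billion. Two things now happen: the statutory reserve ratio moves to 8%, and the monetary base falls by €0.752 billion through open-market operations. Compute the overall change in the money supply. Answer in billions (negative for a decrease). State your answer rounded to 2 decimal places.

Before: m₁ = (1 + 0.057) / (0.167 + 0.0597 + 0.057) ≈ 3.7258, MB₁ = 4.2, so M₁ = 3.7258 × 4.2 ≈ 15.6484 billion.
After: m₂ = (1 + 0.057) / (0.08 + 0.0597 + 0.057) ≈ 5.3737, MB₂ = 4.2 − 0.752 = 3.448, so M₂ = 5.3737 × 3.448 ≈ 18.5285 billion.
ΔM = M₂ − M₁ = 18.5285 − 15.6484 = 2.8801 billion.

€2.88 billion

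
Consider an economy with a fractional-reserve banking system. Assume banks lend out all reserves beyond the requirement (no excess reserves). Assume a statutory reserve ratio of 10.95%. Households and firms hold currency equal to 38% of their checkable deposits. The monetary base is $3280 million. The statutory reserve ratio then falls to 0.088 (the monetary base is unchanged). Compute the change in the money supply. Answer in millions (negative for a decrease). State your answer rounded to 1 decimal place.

$424.8 million

Initially m₁ = (1 + 0.38) / (0.1095 + 0.38) ≈ 2.819203, so M₁ = 2.819203 × 3280 ≈ 9246.9858 million.
After the change m₂ = (1 + 0.38) / (0.088 + 0.38) ≈ 2.948718, so M₂ = 2.948718 × 3280 ≈ 9671.795 million.
ΔM = M₂ − M₁ = 9671.795 − 9246.9858 = 424.8092 million.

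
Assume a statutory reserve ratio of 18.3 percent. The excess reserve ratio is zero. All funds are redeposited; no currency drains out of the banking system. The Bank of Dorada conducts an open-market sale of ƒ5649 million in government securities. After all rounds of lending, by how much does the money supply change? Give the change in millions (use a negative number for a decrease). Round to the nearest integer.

The simple money multiplier is m = 1/rr = 1/0.183 ≈ 5.46448.
An open-market sale reduces the monetary base by 5649 million, so ΔM = m × ΔMB = 5.46448 × (−5649) ≈ -30868.8475 million.

-30869 million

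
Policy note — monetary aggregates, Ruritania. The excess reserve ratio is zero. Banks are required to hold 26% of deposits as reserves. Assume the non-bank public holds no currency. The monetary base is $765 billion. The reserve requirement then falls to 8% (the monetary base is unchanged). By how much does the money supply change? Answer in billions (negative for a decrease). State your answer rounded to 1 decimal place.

Initially m₁ = 1 / (0.26) ≈ 3.84615, so M₁ = 3.84615 × 765 ≈ 2942.3048 billion.
After the change m₂ = 1 / (0.08) = 12.5, so M₂ = 12.5 × 765 = 9562.5 billion.
ΔM = M₂ − M₁ = 9562.5 − 2942.3048 = 6620.1952 billion.

$6620.2 billion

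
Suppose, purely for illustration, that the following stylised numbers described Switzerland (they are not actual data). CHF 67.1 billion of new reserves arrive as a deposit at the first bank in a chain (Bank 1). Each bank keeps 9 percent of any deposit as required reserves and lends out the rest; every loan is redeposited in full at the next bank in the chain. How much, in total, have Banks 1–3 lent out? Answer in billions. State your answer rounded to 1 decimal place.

Bank i lends (1 − rr)^i of the original deposit: Bank 1 lends 67.1·0.9100 = 61.0610, Bank 2 lends 67.1·0.9100² ≈ 55.5655, and so on.
Summing a geometric series: total = 67.1·[0.9100·(1 − 0.9100^3) / (1 − 0.9100)] ≈ 167.1911 billion.

CHF 167.2 billion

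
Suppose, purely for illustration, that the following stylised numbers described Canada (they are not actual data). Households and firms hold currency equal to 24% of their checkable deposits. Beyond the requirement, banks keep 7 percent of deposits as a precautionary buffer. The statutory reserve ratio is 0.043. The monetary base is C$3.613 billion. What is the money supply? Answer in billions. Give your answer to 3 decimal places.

C$12.692 billion

The money multiplier is m = (1 + c) / (rr + e + c) = (1 + 0.24) / (0.043 + 0.07 + 0.24) ≈ 3.51275.
So M = m × MB = 3.51275 × 3.613 ≈ 12.6916 billion.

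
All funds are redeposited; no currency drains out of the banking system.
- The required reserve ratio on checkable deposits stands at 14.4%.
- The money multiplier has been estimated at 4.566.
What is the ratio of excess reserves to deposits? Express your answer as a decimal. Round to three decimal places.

Using m = 4.566. Since m = (1 + c)/(c + rr + e), the denominator satisfies c + rr + e = (1 + c)/m = (1 + 0) / 4.566 ≈ 0.219010.
With c = 0 and rr = 0.144, the ratio of excess reserves to deposits is 0.219010 − 0 − 0.144 = 0.07501.

0.075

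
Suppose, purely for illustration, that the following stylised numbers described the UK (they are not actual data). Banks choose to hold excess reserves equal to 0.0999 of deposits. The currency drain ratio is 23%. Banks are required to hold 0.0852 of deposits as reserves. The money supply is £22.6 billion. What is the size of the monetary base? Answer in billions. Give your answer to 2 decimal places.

The money multiplier is m = (1 + c) / (rr + e + c) = (1 + 0.23) / (0.0852 + 0.0999 + 0.23) ≈ 2.96314.
MB = M / m = 22.6 / 2.96314 ≈ 7.627 billion.

£7.63 billion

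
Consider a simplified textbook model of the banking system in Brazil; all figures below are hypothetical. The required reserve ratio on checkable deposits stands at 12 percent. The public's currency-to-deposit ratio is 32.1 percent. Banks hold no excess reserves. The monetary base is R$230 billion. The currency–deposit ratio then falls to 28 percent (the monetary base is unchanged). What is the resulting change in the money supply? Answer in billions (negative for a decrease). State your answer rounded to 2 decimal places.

R$47.04 billion

Initially m₁ = (1 + 0.321) / (0.12 + 0.321) ≈ 2.995465, so M₁ = 2.995465 × 230 ≈ 688.957 billion.
After the change m₂ = (1 + 0.28) / (0.12 + 0.28) = 3.2, so M₂ = 3.2 × 230 = 736 billion.
ΔM = M₂ − M₁ = 736 − 688.957 = 47.043 billion.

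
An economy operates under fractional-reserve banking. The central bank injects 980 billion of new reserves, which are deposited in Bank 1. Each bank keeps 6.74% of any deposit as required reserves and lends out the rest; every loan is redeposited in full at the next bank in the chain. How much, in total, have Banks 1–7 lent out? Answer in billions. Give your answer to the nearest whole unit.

Bank i lends (1 − rr)^i of the original deposit: Bank 1 lends 980·0.9326 = 913.9480, Bank 2 lends 980·0.9326² ≈ 852.3479, and so on.
Summing a geometric series: total = 980·[0.9326·(1 − 0.9326^7) / (1 − 0.9326)] ≈ 5239.9417 billion.

5240 billion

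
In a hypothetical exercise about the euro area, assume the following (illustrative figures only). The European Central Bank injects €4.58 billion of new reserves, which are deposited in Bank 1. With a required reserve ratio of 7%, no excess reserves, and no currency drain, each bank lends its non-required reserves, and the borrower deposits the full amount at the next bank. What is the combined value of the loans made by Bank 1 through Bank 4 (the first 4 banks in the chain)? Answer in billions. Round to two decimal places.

€15.33 billion

Bank i lends (1 − rr)^i of the original deposit: Bank 1 lends 4.58·0.9300 = 4.2594, Bank 2 lends 4.58·0.9300² ≈ 3.9612, and so on.
Summing a geometric series: total = 4.58·[0.9300·(1 − 0.9300^4) / (1 − 0.9300)] ≈ 15.3307 billion.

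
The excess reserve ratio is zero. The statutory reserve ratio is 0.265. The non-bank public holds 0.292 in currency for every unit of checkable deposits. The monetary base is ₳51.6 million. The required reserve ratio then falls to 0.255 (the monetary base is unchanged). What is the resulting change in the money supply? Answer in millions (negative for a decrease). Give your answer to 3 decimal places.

Initially m₁ = (1 + 0.292) / (0.265 + 0.292) ≈ 2.319569, so M₁ = 2.319569 × 51.6 ≈ 119.6898 million.
After the change m₂ = (1 + 0.292) / (0.255 + 0.292) ≈ 2.361974, so M₂ = 2.361974 × 51.6 ≈ 121.8779 million.
ΔM = M₂ − M₁ = 121.8779 − 119.6898 = 2.1881 million.

₳2.188 million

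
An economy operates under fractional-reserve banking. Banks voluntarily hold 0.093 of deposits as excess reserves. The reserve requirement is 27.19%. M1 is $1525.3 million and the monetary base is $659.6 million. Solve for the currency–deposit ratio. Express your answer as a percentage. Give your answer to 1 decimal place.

Using m = M/MB = 1525.3/659.6 ≈ 2.312462. From m = (1 + c)/(c + rr + e), rearranging gives 1 + c = m·(c + rr + e), so c·(1 − m) = m·(rr + e) − 1.
Hence c = [m·(rr + e) − 1]/(1 − m) = [2.312462 × (0.2719 + 0.093) − 1] / (1 − 2.312462) ≈ 0.119000.

11.9%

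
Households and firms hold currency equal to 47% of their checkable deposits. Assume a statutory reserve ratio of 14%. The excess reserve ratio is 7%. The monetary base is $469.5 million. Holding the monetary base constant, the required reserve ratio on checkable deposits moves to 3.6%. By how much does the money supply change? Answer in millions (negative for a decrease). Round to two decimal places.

$183.25 million

Initially m₁ = (1 + 0.47) / (0.14 + 0.07 + 0.47) ≈ 2.161765, so M₁ = 2.161765 × 469.5 ≈ 1014.9487 million.
After the change m₂ = (1 + 0.47) / (0.036 + 0.07 + 0.47) ≈ 2.552083, so M₂ = 2.552083 × 469.5 ≈ 1198.203 million.
ΔM = M₂ − M₁ = 1198.203 − 1014.9487 = 183.2543 million.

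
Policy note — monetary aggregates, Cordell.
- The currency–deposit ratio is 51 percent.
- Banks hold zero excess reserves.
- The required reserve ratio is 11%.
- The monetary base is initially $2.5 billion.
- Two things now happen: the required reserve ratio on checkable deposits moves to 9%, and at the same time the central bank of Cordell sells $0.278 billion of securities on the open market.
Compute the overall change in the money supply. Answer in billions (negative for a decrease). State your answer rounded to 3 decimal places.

Before: m₁ = (1 + 0.51) / (0.11 + 0.51) ≈ 2.43548, MB₁ = 2.5, so M₁ = 2.43548 × 2.5 = 6.0887 billion.
After: m₂ = (1 + 0.51) / (0.09 + 0.51) ≈ 2.51667, MB₂ = 2.5 − 0.278 = 2.222, so M₂ = 2.51667 × 2.222 ≈ 5.592 billion.
ΔM = M₂ − M₁ = 5.592 − 6.0887 = -0.4967 billion.

-0.497 billion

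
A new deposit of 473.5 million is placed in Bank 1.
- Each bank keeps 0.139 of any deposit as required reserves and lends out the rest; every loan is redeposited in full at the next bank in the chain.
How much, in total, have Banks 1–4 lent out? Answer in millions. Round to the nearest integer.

1321 million

Bank i lends (1 − rr)^i of the original deposit: Bank 1 lends 473.5·0.8610 = 407.6835, Bank 2 lends 473.5·0.8610² ≈ 351.0155, and so on.
Summing a geometric series: total = 473.5·[0.8610·(1 − 0.8610^4) / (1 − 0.8610)] ≈ 1321.1385 million.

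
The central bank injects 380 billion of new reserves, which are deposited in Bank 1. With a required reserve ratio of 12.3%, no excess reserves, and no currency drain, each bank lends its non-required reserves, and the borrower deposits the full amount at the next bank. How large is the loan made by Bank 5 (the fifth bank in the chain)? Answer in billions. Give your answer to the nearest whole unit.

197 billion

Each bank lends a fraction (1 − rr) = 0.8770 of the deposit it receives, so Bank 5 receives 380·0.8770^4 and lends 380·0.8770^5 ≈ 197.1431 billion.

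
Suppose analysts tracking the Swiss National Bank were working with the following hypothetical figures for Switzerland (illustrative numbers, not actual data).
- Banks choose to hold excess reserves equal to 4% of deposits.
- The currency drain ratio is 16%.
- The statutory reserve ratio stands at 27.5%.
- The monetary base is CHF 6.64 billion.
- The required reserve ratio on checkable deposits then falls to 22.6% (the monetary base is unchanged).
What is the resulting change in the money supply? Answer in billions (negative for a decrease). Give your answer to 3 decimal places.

CHF 1.865 billion

Initially m₁ = (1 + 0.16) / (0.275 + 0.04 + 0.16) ≈ 2.44211, so M₁ = 2.44211 × 6.64 ≈ 16.2156 billion.
After the change m₂ = (1 + 0.16) / (0.226 + 0.04 + 0.16) ≈ 2.72300, so M₂ = 2.72300 × 6.64 ≈ 18.0807 billion.
ΔM = M₂ − M₁ = 18.0807 − 16.2156 = 1.8651 billion.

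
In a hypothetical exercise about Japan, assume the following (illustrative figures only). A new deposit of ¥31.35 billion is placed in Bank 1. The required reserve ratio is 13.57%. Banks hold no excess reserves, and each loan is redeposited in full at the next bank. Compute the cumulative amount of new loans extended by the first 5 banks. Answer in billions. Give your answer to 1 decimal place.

Bank i lends (1 − rr)^i of the original deposit: Bank 1 lends 31.35·0.8643 ≈ 27.0958, Bank 2 lends 31.35·0.8643² ≈ 23.4189, and so on.
Summing a geometric series: total = 31.35·[0.8643·(1 − 0.8643^5) / (1 − 0.8643)] ≈ 103.3702 billion.

¥103.4 billion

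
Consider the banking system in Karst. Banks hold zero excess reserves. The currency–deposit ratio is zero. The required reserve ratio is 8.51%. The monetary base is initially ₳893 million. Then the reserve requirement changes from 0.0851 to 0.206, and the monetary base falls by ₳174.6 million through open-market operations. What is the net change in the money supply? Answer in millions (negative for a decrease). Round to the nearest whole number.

Before: m₁ = 1 / (0.0851) ≈ 11.7509, MB₁ = 893, so M₁ = 11.7509 × 893 = 10493.5537 million.
After: m₂ = 1 / (0.206) ≈ 4.8544, MB₂ = 893 − 174.6 = 718.4, so M₂ = 4.8544 × 718.4 ≈ 3487.401 million.
ΔM = M₂ − M₁ = 3487.401 − 10493.5537 = -7006.1527 million.

-7006 million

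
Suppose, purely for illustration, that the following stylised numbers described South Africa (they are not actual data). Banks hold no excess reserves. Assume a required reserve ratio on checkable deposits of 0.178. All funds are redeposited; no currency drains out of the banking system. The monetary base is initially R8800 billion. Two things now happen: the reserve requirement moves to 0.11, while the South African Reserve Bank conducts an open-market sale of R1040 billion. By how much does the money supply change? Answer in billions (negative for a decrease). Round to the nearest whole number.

R21107 billion

Before: m₁ = 1 / (0.178) ≈ 5.61798, MB₁ = 8800, so M₁ = 5.61798 × 8800 = 49438.224 billion.
After: m₂ = 1 / (0.11) ≈ 9.09091, MB₂ = 8800 − 1040 = 7760, so M₂ = 9.09091 × 7760 = 70545.4616 billion.
ΔM = M₂ − M₁ = 70545.4616 − 49438.224 = 21107.2376 billion.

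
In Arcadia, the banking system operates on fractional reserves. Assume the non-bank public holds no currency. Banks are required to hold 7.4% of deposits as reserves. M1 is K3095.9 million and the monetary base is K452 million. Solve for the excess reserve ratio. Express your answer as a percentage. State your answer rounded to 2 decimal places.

Using m = M/MB = 3095.9/452 ≈ 6.849336. Since m = (1 + c)/(c + rr + e), the denominator satisfies c + rr + e = (1 + c)/m = (1 + 0) / 6.849336 ≈ 0.146000.
With c = 0 and rr = 0.074, the excess reserve ratio is 0.146000 − 0 − 0.074 = 0.072.

7.20%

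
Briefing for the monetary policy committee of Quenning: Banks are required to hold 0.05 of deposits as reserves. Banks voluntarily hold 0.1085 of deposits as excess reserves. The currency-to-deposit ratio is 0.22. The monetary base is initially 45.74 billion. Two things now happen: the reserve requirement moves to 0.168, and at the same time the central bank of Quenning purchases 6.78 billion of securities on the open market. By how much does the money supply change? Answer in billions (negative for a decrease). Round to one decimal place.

-18.4 billion

Before: m₁ = (1 + 0.22) / (0.05 + 0.1085 + 0.22) ≈ 3.2232, MB₁ = 45.74, so M₁ = 3.2232 × 45.74 ≈ 147.4292 billion.
After: m₂ = (1 + 0.22) / (0.168 + 0.1085 + 0.22) ≈ 2.4572, MB₂ = 45.74 + 6.78 = 52.52, so M₂ = 2.4572 × 52.52 ≈ 129.0521 billion.
ΔM = M₂ − M₁ = 129.0521 − 147.4292 = -18.3771 billion.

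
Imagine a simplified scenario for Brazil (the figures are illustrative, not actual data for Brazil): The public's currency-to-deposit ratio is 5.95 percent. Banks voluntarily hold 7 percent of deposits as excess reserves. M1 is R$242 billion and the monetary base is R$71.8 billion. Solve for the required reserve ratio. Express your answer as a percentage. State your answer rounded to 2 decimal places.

Using m = M/MB = 242/71.8 ≈ 3.370474. Since m = (1 + c)/(c + rr + e), the denominator satisfies c + rr + e = (1 + c)/m = (1 + 0.0595) / 3.370474 ≈ 0.314347.
With c = 0.0595 and e = 0.07, the required reserve ratio is 0.314347 − 0.0595 − 0.07 = 0.184847.

18.48%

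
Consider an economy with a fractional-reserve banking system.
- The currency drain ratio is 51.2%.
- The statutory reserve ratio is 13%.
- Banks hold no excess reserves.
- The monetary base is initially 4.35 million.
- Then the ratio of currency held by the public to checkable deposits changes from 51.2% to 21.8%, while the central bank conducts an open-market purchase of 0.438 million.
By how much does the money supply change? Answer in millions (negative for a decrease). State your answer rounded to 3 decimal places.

6.513 million

Before: m₁ = (1 + 0.512) / (0.13 + 0.512) ≈ 2.35514, MB₁ = 4.35, so M₁ = 2.35514 × 4.35 ≈ 10.2449 million.
After: m₂ = (1 + 0.218) / (0.13 + 0.218) = 3.5, MB₂ = 4.35 + 0.438 = 4.788, so M₂ = 3.5 × 4.788 = 16.758 million.
ΔM = M₂ − M₁ = 16.758 − 10.2449 = 6.5131 million.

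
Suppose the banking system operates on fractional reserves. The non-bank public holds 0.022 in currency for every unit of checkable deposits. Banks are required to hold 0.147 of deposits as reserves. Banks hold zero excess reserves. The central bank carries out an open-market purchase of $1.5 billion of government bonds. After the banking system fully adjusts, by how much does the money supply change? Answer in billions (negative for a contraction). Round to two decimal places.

$9.07 billion

The money multiplier is m = (1 + c) / (rr + c) = (1 + 0.022) / (0.147 + 0.022) ≈ 6.0473.
The purchase adds 1.5 billion of base, so ΔM = m × ΔMB = 6.0473 × (+1.5) ≈ 9.0709 billion.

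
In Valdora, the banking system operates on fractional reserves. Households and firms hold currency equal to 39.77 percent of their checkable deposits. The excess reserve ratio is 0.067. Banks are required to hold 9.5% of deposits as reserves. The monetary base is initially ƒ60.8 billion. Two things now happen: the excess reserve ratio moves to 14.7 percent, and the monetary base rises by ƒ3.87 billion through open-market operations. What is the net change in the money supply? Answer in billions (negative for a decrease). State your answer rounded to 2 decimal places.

-10.53 billion

Before: m₁ = (1 + 0.3977) / (0.095 + 0.067 + 0.3977) ≈ 2.49723, MB₁ = 60.8, so M₁ = 2.49723 × 60.8 ≈ 151.8316 billion.
After: m₂ = (1 + 0.3977) / (0.095 + 0.147 + 0.3977) ≈ 2.18493, MB₂ = 60.8 + 3.87 = 64.67, so M₂ = 2.18493 × 64.67 ≈ 141.2994 billion.
ΔM = M₂ − M₁ = 141.2994 − 151.8316 = -10.5322 billion.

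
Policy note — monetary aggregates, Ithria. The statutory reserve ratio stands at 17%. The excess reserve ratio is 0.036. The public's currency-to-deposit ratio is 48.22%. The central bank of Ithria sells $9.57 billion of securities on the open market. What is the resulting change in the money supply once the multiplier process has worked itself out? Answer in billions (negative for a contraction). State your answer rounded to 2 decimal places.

-20.61 billion

The money multiplier is m = (1 + c) / (rr + e + c) = (1 + 0.4822) / (0.17 + 0.036 + 0.4822) ≈ 2.1537.
The sale removes 9.57 billion of base, so ΔM = m × ΔMB = 2.1537 × (−9.57) ≈ -20.6109 billion.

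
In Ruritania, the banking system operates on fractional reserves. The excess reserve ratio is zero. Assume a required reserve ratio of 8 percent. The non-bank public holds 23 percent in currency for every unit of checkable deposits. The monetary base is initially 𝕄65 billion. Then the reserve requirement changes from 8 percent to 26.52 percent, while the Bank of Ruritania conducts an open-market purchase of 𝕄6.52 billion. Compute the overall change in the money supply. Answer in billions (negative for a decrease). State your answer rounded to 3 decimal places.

Before: m₁ = (1 + 0.23) / (0.08 + 0.23) ≈ 3.967742, MB₁ = 65, so M₁ = 3.967742 × 65 ≈ 257.9032 billion.
After: m₂ = (1 + 0.23) / (0.2652 + 0.23) ≈ 2.483845, MB₂ = 65 + 6.52 = 71.52, so M₂ = 2.483845 × 71.52 ≈ 177.6446 billion.
ΔM = M₂ − M₁ = 177.6446 − 257.9032 = -80.2586 billion.

-80.259 billion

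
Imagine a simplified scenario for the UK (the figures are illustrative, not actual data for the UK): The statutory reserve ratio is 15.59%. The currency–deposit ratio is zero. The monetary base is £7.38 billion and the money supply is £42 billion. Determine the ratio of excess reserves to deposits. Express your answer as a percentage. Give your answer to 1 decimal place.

2.0%

Using m = M/MB = 42/7.38 ≈ 5.691057. Since m = (1 + c)/(c + rr + e), the denominator satisfies c + rr + e = (1 + c)/m = (1 + 0) / 5.691057 ≈ 0.175714.
With c = 0 and rr = 0.1559, the ratio of excess reserves to deposits is 0.175714 − 0 − 0.1559 = 0.019814.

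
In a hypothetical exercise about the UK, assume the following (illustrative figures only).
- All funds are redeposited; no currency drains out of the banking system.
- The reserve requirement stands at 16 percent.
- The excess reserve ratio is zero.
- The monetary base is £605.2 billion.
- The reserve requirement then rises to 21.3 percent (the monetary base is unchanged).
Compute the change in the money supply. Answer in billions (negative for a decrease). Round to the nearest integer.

-941 billion

Initially m₁ = 1 / (0.16) = 6.25, so M₁ = 6.25 × 605.2 = 3782.5 billion.
After the change m₂ = 1 / (0.213) ≈ 4.6948, so M₂ = 4.6948 × 605.2 ≈ 2841.293 billion.
ΔM = M₂ − M₁ = 2841.293 − 3782.5 = -941.207 billion.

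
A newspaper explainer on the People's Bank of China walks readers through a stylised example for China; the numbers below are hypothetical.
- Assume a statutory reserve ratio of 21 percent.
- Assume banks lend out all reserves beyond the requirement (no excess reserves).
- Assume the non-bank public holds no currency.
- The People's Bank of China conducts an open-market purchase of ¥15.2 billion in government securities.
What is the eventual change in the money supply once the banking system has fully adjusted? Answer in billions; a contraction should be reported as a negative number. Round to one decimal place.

¥72.4 billion

The simple money multiplier is m = 1/rr = 1/0.21 ≈ 4.7619.
An open-market purchase increases the monetary base by 15.2 billion, so ΔM = m × ΔMB = 4.7619 × 15.2 ≈ 72.3809 billion.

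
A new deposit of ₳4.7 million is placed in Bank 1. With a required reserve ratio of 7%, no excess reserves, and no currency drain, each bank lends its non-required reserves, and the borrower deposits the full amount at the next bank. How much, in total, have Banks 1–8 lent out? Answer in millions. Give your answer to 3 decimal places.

Bank i lends (1 − rr)^i of the original deposit: Bank 1 lends 4.7·0.9300 = 4.3710, Bank 2 lends 4.7·0.9300² ≈ 4.0650, and so on.
Summing a geometric series: total = 4.7·[0.9300·(1 − 0.9300^8) / (1 − 0.9300)] ≈ 27.5010 million.

₳27.501 million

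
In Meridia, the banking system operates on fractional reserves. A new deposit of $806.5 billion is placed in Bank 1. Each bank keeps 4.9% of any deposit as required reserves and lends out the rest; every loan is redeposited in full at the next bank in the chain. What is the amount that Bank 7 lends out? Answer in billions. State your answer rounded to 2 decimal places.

$567.37 billion

Each bank lends a fraction (1 − rr) = 0.9510 of the deposit it receives, so Bank 7 receives 806.5·0.9510^6 and lends 806.5·0.9510^7 ≈ 567.3721 billion.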